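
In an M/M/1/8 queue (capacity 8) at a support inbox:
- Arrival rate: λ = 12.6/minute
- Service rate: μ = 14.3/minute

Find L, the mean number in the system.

ρ = λ/μ = 12.6/14.3 = 0.88112
P₀ = (1-ρ)/(1-ρ^(K+1)) = (1-0.88112)/(1-0.88112^9) = 0.1189/0.6799 = 0.1749
P_K = P₀×ρ^K = 0.174855 × 0.88112^8 = 0.174855 × 0.363313 = 0.06353
L = ρ[1 - (K+1)ρ^K + Kρ^(K+1)] / [(1-ρ)(1-ρ^(K+1))]
L = 0.88112 × (1 - 9×0.36331 + 8×0.32012) / ((1 - 0.88112) × (1 - 0.32012)) = 3.1742 emails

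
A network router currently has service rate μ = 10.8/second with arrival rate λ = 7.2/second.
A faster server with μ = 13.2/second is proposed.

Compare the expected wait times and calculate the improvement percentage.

System 1: ρ₁ = 7.2/10.8 = 0.6667, W₁ = 1/(10.8-7.2) = 0.27778
System 2: ρ₂ = 7.2/13.2 = 0.5455, W₂ = 1/(13.2-7.2) = 0.16667
Improvement: (W₁-W₂)/W₁ = (0.27778-0.16667)/0.27778 = 40.00%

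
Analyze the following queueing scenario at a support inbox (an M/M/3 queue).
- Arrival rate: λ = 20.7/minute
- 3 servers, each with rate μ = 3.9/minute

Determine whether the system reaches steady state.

Stability requires ρ = λ/(cμ) < 1
ρ = 20.7/(3 × 3.9) = 20.7/11.70 = 1.7692
Since 1.7692 ≥ 1, the system is UNSTABLE.
Need c > λ/μ = 20.7/3.9 = 5.31.
Minimum servers needed: c = 6.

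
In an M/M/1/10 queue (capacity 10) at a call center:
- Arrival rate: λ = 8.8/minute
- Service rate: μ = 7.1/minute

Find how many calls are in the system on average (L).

ρ = λ/μ = 8.8/7.1 = 1.23944
P₀ = (1-ρ)/(1-ρ^(K+1)) = (1-1.23944)/(1-1.23944^11) = -0.2394/-9.6043 = 0.02493
P_K = P₀×ρ^K = 0.02493 × 1.23944^10 = 0.02493 × 8.5557 = 0.2133
L = ρ[1 - (K+1)ρ^K + Kρ^(K+1)] / [(1-ρ)(1-ρ^(K+1))]
L = 1.23944 × (1 - 11×8.555691 + 10×10.60427) / ((1 - 1.23944) × (1 - 10.60427)) = 6.9689 calls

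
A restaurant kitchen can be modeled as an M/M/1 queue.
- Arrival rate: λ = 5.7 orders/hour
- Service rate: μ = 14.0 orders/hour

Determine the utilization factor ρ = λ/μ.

Server utilization: ρ = λ/μ
ρ = 5.7/14.0 = 0.4071
The server is busy 40.71% of the time.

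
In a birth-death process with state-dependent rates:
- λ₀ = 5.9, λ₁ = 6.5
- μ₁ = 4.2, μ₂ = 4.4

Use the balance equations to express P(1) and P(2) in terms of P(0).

Balance equations:
State 0: λ₀P₀ = μ₁P₁ → P₁ = (λ₀/μ₁)P₀ = (5.9/4.2)P₀ = 1.4048P₀
State 1: P₂ = (λ₀λ₁)/(μ₁μ₂)P₀ = (5.9×6.5)/(4.2×4.4)P₀ = 2.0752P₀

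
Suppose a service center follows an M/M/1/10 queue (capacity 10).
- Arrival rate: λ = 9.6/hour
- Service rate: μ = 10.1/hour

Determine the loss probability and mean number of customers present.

ρ = λ/μ = 9.6/10.1 = 0.950495
P₀ = (1-ρ)/(1-ρ^(K+1)) = (1-0.950495)/(1-0.950495^11) = 0.04951/0.4279 = 0.1157
P_K = P₀×ρ^K = 0.115684 × 0.950495^10 = 0.115684 × 0.601864 = 0.06963
Blocking probability P_10 = 0.06963 (6.96%)
L = ρ[1 - (K+1)ρ^K + Kρ^(K+1)] / [(1-ρ)(1-ρ^(K+1))]
L = 0.950495 × (1 - 11×0.6018640 + 10×0.5720687) / ((1 - 0.950495) × (1 - 0.5720687)) = 4.4949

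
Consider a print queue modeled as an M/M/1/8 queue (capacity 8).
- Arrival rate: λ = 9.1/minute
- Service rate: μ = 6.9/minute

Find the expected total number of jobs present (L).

ρ = λ/μ = 9.1/6.9 = 1.31884
P₀ = (1-ρ)/(1-ρ^(K+1)) = (1-1.31884)/(1-1.31884^9) = -0.3188/-11.0706 = 0.02880
P_K = P₀×ρ^K = 0.02880 × 1.31884^8 = 0.02880 × 9.1524 = 0.2636
L = ρ[1 - (K+1)ρ^K + Kρ^(K+1)] / [(1-ρ)(1-ρ^(K+1))]
L = 1.31884 × (1 - 9×9.15244 + 8×12.0706) / ((1 - 1.31884) × (1 - 12.0706)) = 5.6766 jobs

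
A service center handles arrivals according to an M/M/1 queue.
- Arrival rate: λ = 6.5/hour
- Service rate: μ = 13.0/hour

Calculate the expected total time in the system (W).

First, compute utilization: ρ = λ/μ = 6.5/13.0 = 0.5000
For M/M/1: W = 1/(μ-λ)
W = 1/(13.0-6.5) = 1/6.50
W = 0.1538 hours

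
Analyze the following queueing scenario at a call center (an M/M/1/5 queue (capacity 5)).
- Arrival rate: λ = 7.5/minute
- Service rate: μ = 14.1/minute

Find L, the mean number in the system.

ρ = λ/μ = 7.5/14.1 = 0.5319
P₀ = (1-ρ)/(1-ρ^(K+1)) = (1-0.5319)/(1-0.5319^6) = 0.4681/0.9774 = 0.4789
P_K = P₀×ρ^K = 0.4789 × 0.5319^5 = 0.4789 × 0.04257 = 0.02039
L = ρ[1 - (K+1)ρ^K + Kρ^(K+1)] / [(1-ρ)(1-ρ^(K+1))]
L = 0.5319 × (1 - 6×0.04257 + 5×0.02265) / ((1 - 0.5319) × (1 - 0.02265)) = 0.9973 calls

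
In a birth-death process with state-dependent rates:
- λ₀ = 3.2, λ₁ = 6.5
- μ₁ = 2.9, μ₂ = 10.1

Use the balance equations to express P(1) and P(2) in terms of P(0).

Balance equations:
State 0: λ₀P₀ = μ₁P₁ → P₁ = (λ₀/μ₁)P₀ = (3.2/2.9)P₀ = 1.1034P₀
State 1: P₂ = (λ₀λ₁)/(μ₁μ₂)P₀ = (3.2×6.5)/(2.9×10.1)P₀ = 0.7101P₀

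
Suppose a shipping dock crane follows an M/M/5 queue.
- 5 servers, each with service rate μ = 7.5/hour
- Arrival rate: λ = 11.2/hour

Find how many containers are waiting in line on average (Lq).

Traffic intensity: ρ = λ/(cμ) = 11.2/(5×7.5) = 0.2987
Since ρ = 0.2987 < 1, system is stable.
Offered load a = λ/μ = cρ = 11.2/7.5 = 1.4933
P₀ = [ Σₙ₌₀^4 aⁿ/n! + a^5/(5!(1-ρ)) ]⁻¹
Σ = a^0/0! + a^1/1! + a^2/2! + a^3/3! + a^4/4! = 1.00000 + 1.49333 + 1.11502 + 0.555033 + 0.207212 = 4.3706
a^5/(5!(1-ρ)) = 7.4265/(120 × 0.70133) = 0.08824
P₀ = 1/(4.3706 + 0.08824) = 0.2243
Lq = P₀·a^5·ρ / (5!(1-ρ)²) = 0.22427 × 7.4265 × 0.29867 / (120 × 0.49187) = 0.008428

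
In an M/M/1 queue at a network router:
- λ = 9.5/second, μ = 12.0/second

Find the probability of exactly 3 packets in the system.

ρ = λ/μ = 9.5/12.0 = 0.7917
P(n) = (1-ρ)ρⁿ
P(3) = (1-0.7917) × 0.7917^3
P(3) = 0.2083 × 0.4962
P(3) = 0.1034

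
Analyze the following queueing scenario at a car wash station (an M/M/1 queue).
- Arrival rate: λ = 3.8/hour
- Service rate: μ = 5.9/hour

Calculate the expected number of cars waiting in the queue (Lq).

ρ = λ/μ = 3.8/5.9 = 0.6441
For M/M/1: Lq = λ²/(μ(μ-λ))
Lq = 14.44/(5.9 × 2.10)
Lq = 1.1655 cars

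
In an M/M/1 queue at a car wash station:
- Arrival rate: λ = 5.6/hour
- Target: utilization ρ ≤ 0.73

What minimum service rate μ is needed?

ρ = λ/μ, so μ = λ/ρ
μ ≥ 5.6/0.73 = 7.6712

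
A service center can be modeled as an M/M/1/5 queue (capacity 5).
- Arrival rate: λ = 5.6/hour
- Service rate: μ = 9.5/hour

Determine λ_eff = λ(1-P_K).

ρ = λ/μ = 5.6/9.5 = 0.58947
P₀ = (1-ρ)/(1-ρ^(K+1)) = (1-0.58947)/(1-0.58947^6) = 0.4105/0.9580 = 0.4285
P_K = P₀×ρ^K = 0.4285 × 0.58947^5 = 0.4285 × 0.07117 = 0.03050
λ_eff = λ(1-P_K) = 5.6 × (1 - 0.03050) = 5.6 × 0.9695 = 5.4292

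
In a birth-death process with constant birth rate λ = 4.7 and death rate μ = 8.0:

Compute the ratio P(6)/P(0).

For constant rates: P(n)/P(0) = (λ/μ)^n
P(6)/P(0) = (4.7/8.0)^6 = 0.5875^6 = 0.04112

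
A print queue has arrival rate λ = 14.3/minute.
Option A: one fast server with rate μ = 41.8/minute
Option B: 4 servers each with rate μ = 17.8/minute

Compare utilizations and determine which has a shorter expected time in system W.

Option A: single server μ = 41.8 (M/M/1)
  ρ_A = 14.3/41.8 = 0.3421
  W_A = 1/(μ-λ) = 1/(41.8-14.3) = 1/27.50 = 0.03636

Option B: 4 servers μ = 17.8 (M/M/4)
  ρ_B = λ/(cμ) = 14.3/(4×17.8) = 0.2008
  Offered load a = λ/μ = cρ = 14.3/17.8 = 0.8034
  P₀ = [ Σₙ₌₀^3 aⁿ/n! + a^4/(4!(1-ρ)) ]⁻¹
  Σ = a^0/0! + a^1/1! + a^2/2! + a^3/3! = 1.0000 + 0.8034 + 0.3227 + 0.08642 = 2.2125
  a^4/(4!(1-ρ)) = 0.41655/(24 × 0.79916) = 0.02172
  P₀ = 1/(2.2125 + 0.02172) = 0.4476
  Lq = P₀·a^4·ρ / (4!(1-ρ)²) = 0.44759 × 0.41655 × 0.20084 / (24 × 0.63865) = 0.002443
  Wq_B = Lq/λ = 0.002443/14.3 = 0.0001708
  W_B = Wq_B + 1/μ = 0.0001708 + 0.05618 = 0.05635

Since W_A = 0.03636 < W_B = 0.05635, Option A (single fast server) has the shorter time in system.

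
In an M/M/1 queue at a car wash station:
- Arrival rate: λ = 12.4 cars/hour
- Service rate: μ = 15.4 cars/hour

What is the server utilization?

Server utilization: ρ = λ/μ
ρ = 12.4/15.4 = 0.8052
The server is busy 80.52% of the time.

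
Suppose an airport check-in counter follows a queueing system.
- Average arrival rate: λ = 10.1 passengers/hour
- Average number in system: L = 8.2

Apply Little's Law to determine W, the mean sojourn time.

Little's Law: L = λW, so W = L/λ
W = 8.2/10.1 = 0.8119 hours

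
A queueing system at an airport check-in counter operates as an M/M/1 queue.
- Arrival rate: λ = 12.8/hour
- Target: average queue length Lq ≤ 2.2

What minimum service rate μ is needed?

For M/M/1: Lq = λ²/(μ(μ-λ))
Need Lq ≤ 2.2, i.e. μ(μ-λ) ≥ λ²/2.2
μ² - 12.8μ - 163.84/2.2 ≥ 0  →  μ² - 12.8μ - 74.47273 ≥ 0
Quadratic formula (positive root): μ = [λ + √(λ² + 4×74.47273)]/2
Discriminant: 163.84 + 4×74.47273 = 461.7309, √461.7309 = 21.4879
μ ≥ (12.8 + 21.4879)/2 = 17.1440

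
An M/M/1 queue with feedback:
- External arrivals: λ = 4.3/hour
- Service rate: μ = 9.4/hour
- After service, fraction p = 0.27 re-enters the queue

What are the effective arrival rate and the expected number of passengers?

Effective arrival rate: λ_eff = λ/(1-p) = 4.3/(1-0.27) = 4.3/0.73 = 5.8904
ρ = λ_eff/μ = 5.8904/9.4 = 0.62664
L = ρ/(1-ρ) = 0.62664/(1-0.62664) = 1.6784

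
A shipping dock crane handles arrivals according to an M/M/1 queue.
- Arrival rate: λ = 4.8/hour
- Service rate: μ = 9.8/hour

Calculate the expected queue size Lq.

ρ = λ/μ = 4.8/9.8 = 0.4898
For M/M/1: Lq = λ²/(μ(μ-λ))
Lq = 23.04/(9.8 × 5.00)
Lq = 0.4702 containers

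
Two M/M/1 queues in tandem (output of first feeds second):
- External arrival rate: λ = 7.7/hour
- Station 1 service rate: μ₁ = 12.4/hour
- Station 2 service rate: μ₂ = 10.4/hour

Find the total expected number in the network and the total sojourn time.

By Jackson's theorem, each station behaves as independent M/M/1.
Station 1: ρ₁ = 7.7/12.4 = 0.6210, L₁ = ρ₁/(1-ρ₁) = λ/(μ₁-λ) = 7.7/4.70 = 1.63830
Station 2: ρ₂ = 7.7/10.4 = 0.7404, L₂ = ρ₂/(1-ρ₂) = λ/(μ₂-λ) = 7.7/2.70 = 2.85185
Total: L = L₁ + L₂ = 1.63830 + 2.85185 = 4.4901
W = L/λ = 4.4901/7.7 = 0.5831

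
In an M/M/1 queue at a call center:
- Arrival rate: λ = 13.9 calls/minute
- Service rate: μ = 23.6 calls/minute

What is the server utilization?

Server utilization: ρ = λ/μ
ρ = 13.9/23.6 = 0.5890
The server is busy 58.90% of the time.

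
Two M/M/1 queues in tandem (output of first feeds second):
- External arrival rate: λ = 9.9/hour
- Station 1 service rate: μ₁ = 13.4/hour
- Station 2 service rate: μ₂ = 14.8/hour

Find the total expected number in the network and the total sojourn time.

By Jackson's theorem, each station behaves as independent M/M/1.
Station 1: ρ₁ = 9.9/13.4 = 0.7388, L₁ = ρ₁/(1-ρ₁) = λ/(μ₁-λ) = 9.9/3.50 = 2.8286
Station 2: ρ₂ = 9.9/14.8 = 0.6689, L₂ = ρ₂/(1-ρ₂) = λ/(μ₂-λ) = 9.9/4.90 = 2.0204
Total: L = L₁ + L₂ = 2.8286 + 2.0204 = 4.8490
W = L/λ = 4.8490/9.9 = 0.4898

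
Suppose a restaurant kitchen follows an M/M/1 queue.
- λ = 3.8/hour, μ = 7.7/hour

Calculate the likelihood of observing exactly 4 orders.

ρ = λ/μ = 3.8/7.7 = 0.4935
P(n) = (1-ρ)ρⁿ
P(4) = (1-0.4935) × 0.4935^4
P(4) = 0.5065 × 0.05931
P(4) = 0.03004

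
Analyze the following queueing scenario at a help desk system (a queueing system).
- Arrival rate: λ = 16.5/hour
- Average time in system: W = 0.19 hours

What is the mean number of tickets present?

Little's Law: L = λW
L = 16.5 × 0.19 = 3.1350 tickets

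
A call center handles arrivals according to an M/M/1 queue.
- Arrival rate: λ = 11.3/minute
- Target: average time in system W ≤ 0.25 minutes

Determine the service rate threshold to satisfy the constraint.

For M/M/1: W = 1/(μ-λ)
Need W ≤ 0.25, so 1/(μ-λ) ≤ 0.25
μ - λ ≥ 1/0.25 = 4.0000
μ ≥ 11.3 + 4.0000 = 15.3000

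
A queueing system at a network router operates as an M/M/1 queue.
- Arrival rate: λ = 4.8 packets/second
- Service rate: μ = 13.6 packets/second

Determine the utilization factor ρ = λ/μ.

Server utilization: ρ = λ/μ
ρ = 4.8/13.6 = 0.3529
The server is busy 35.29% of the time.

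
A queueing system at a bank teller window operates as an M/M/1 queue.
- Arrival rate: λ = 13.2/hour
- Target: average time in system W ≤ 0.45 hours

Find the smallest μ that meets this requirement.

For M/M/1: W = 1/(μ-λ)
Need W ≤ 0.45, so 1/(μ-λ) ≤ 0.45
μ - λ ≥ 1/0.45 = 2.2222
μ ≥ 13.2 + 2.2222 = 15.4222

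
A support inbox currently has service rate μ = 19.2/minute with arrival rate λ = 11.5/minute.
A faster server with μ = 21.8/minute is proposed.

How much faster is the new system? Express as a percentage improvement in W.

System 1: ρ₁ = 11.5/19.2 = 0.5990, W₁ = 1/(19.2-11.5) = 0.12987
System 2: ρ₂ = 11.5/21.8 = 0.5275, W₂ = 1/(21.8-11.5) = 0.097087
Improvement: (W₁-W₂)/W₁ = (0.12987-0.097087)/0.12987 = 25.24%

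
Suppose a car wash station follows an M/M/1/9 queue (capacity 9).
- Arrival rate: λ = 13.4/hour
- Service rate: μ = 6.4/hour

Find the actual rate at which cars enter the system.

ρ = λ/μ = 13.4/6.4 = 2.09375
P₀ = (1-ρ)/(1-ρ^(K+1)) = (1-2.09375)/(1-2.09375^10) = -1.0938/-1618.0052 = 0.0006760
P_K = P₀×ρ^K = 0.0006760 × 2.09375^9 = 0.0006760 × 773.2562 = 0.5227
λ_eff = λ(1-P_K) = 13.4 × (1 - 0.52271) = 13.4 × 0.47729 = 6.3957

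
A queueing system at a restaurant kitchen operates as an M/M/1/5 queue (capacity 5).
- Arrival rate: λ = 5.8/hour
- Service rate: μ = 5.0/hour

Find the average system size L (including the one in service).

ρ = λ/μ = 5.8/5.0 = 1.1600
P₀ = (1-ρ)/(1-ρ^(K+1)) = (1-1.1600)/(1-1.1600^6) = -0.1600/-1.4364 = 0.1114
P_K = P₀×ρ^K = 0.1114 × 1.1600^5 = 0.1114 × 2.1003 = 0.2340
L = ρ[1 - (K+1)ρ^K + Kρ^(K+1)] / [(1-ρ)(1-ρ^(K+1))]
L = 1.1600 × (1 - 6×2.100342 + 5×2.436396) / ((1 - 1.1600) × (1 - 2.436396)) = 2.9271 orders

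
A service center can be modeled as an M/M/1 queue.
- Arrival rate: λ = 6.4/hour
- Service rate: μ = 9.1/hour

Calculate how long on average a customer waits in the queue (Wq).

First, compute utilization: ρ = λ/μ = 6.4/9.1 = 0.7033
For M/M/1: Wq = λ/(μ(μ-λ))
Wq = 6.4/(9.1 × (9.1-6.4))
Wq = 6.4/(9.1 × 2.70)
Wq = 0.2605 hours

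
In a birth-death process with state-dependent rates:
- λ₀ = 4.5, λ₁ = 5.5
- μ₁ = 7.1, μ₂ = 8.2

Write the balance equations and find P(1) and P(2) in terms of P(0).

Balance equations:
State 0: λ₀P₀ = μ₁P₁ → P₁ = (λ₀/μ₁)P₀ = (4.5/7.1)P₀ = 0.6338P₀
State 1: P₂ = (λ₀λ₁)/(μ₁μ₂)P₀ = (4.5×5.5)/(7.1×8.2)P₀ = 0.4251P₀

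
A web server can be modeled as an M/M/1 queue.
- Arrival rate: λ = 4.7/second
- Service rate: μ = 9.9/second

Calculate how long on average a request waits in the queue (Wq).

First, compute utilization: ρ = λ/μ = 4.7/9.9 = 0.4747
For M/M/1: Wq = λ/(μ(μ-λ))
Wq = 4.7/(9.9 × (9.9-4.7))
Wq = 4.7/(9.9 × 5.20)
Wq = 0.09130 seconds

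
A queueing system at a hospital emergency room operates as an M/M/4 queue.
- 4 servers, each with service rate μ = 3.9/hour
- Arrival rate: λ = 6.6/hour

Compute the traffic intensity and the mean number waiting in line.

Traffic intensity: ρ = λ/(cμ) = 6.6/(4×3.9) = 0.4231
Since ρ = 0.4231 < 1, system is stable.
Offered load a = λ/μ = cρ = 6.6/3.9 = 1.6923
P₀ = [ Σₙ₌₀^3 aⁿ/n! + a^4/(4!(1-ρ)) ]⁻¹
Σ = a^0/0! + a^1/1! + a^2/2! + a^3/3! = 1.00000 + 1.69231 + 1.43195 + 0.807768 = 4.9320
a^4/(4!(1-ρ)) = 8.2020/(24 × 0.5769) = 0.5924
P₀ = 1/(4.9320 + 0.5924) = 0.1810
Lq = P₀·a^4·ρ / (4!(1-ρ)²) = 0.181015 × 8.20195 × 0.423077 / (24 × 0.332840) = 0.07863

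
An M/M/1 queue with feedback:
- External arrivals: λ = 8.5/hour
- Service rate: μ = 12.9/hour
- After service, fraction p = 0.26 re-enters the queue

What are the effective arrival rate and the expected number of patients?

Effective arrival rate: λ_eff = λ/(1-p) = 8.5/(1-0.26) = 8.5/0.74 = 11.486486
ρ = λ_eff/μ = 11.486486/12.9 = 0.890425
L = ρ/(1-ρ) = 0.890425/(1-0.890425) = 8.1262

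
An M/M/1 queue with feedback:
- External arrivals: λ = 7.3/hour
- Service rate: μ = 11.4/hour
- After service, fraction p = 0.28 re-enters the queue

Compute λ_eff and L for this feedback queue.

Effective arrival rate: λ_eff = λ/(1-p) = 7.3/(1-0.28) = 7.3/0.72 = 10.13889
ρ = λ_eff/μ = 10.13889/11.4 = 0.889376
L = ρ/(1-ρ) = 0.889376/(1-0.889376) = 8.0396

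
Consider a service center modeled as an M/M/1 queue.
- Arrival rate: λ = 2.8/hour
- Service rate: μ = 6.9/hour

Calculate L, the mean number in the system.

ρ = λ/μ = 2.8/6.9 = 0.4058
For M/M/1: L = λ/(μ-λ)
L = 2.8/(6.9-2.8) = 2.8/4.10
L = 0.6829 customers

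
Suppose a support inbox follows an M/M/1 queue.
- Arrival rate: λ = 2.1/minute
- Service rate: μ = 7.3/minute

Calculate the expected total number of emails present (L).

ρ = λ/μ = 2.1/7.3 = 0.2877
For M/M/1: L = λ/(μ-λ)
L = 2.1/(7.3-2.1) = 2.1/5.20
L = 0.4038 emails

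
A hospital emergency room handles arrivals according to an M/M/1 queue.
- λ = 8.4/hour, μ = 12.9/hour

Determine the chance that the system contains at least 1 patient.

ρ = λ/μ = 8.4/12.9 = 0.6512
P(N ≥ n) = ρⁿ
P(N ≥ 1) = 0.6512^1
P(N ≥ 1) = 0.6512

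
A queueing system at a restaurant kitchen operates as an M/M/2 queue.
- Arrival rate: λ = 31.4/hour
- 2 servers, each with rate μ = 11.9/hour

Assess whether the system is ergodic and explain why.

Stability requires ρ = λ/(cμ) < 1
ρ = 31.4/(2 × 11.9) = 31.4/23.80 = 1.3193
Since 1.3193 ≥ 1, the system is UNSTABLE.
Need c > λ/μ = 31.4/11.9 = 2.64.
Minimum servers needed: c = 3.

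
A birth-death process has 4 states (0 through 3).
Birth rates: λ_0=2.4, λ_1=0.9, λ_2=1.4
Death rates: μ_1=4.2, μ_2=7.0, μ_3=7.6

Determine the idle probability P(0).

Ratios P(n)/P(0) = (λ₀···λₙ₋₁)/(μ₁···μₙ):
P(1)/P(0) = (2.4)/(4.2) = 0.5714
P(2)/P(0) = (2.4×0.9)/(4.2×7.0) = 0.07347
P(3)/P(0) = (2.4×0.9×1.4)/(4.2×7.0×7.6) = 0.01353

Normalization: ∑ P(n) = 1
P(0) × (1.0000 + 0.5714 + 0.07347 + 0.01353) = 1
P(0) × 1.6584 = 1
P(0) = 1/1.6584 = 0.6030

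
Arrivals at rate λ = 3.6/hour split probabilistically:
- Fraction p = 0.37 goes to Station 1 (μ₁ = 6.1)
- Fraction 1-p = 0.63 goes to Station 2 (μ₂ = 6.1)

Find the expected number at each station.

Effective rates: λ₁ = 3.6×0.37 = 1.332, λ₂ = 3.6×0.63 = 2.268
Station 1: ρ₁ = 1.332/6.1 = 0.2184, L₁ = ρ₁/(1-ρ₁) = 0.2184/(1-0.2184) = 0.2794
Station 2: ρ₂ = 2.268/6.1 = 0.371803, L₂ = ρ₂/(1-ρ₂) = 0.371803/(1-0.371803) = 0.5919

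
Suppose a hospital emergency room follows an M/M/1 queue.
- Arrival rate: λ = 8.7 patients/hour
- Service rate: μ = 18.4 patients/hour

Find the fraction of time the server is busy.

Server utilization: ρ = λ/μ
ρ = 8.7/18.4 = 0.4728
The server is busy 47.28% of the time.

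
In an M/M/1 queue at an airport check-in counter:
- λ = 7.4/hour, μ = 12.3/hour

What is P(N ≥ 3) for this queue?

ρ = λ/μ = 7.4/12.3 = 0.60163
P(N ≥ n) = ρⁿ
P(N ≥ 3) = 0.60163^3
P(N ≥ 3) = 0.2178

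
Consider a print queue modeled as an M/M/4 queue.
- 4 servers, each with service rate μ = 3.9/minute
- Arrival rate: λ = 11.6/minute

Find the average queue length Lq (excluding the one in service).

Traffic intensity: ρ = λ/(cμ) = 11.6/(4×3.9) = 0.7436
Since ρ = 0.7436 < 1, system is stable.
Offered load a = λ/μ = cρ = 11.6/3.9 = 2.9744
P₀ = [ Σₙ₌₀^3 aⁿ/n! + a^4/(4!(1-ρ)) ]⁻¹
Σ = a^0/0! + a^1/1! + a^2/2! + a^3/3! = 1.0000 + 2.9744 + 4.4234 + 4.3856 = 12.7834
a^4/(4!(1-ρ)) = 78.26607/(24 × 0.2564103) = 12.7182
P₀ = 1/(12.7834 + 12.7182) = 0.03921
Lq = P₀·a^4·ρ / (4!(1-ρ)²) = 0.039213 × 78.2661 × 0.74359 / (24 × 0.065746) = 1.4463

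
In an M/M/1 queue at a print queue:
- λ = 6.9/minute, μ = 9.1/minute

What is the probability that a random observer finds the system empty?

ρ = λ/μ = 6.9/9.1 = 0.7582
P(0) = 1 - ρ = 1 - 0.7582 = 0.2418
The server is idle 24.18% of the time.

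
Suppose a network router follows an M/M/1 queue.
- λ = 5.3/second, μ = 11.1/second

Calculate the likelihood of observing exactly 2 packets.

ρ = λ/μ = 5.3/11.1 = 0.4775
P(n) = (1-ρ)ρⁿ
P(2) = (1-0.4775) × 0.4775^2
P(2) = 0.5225 × 0.2280
P(2) = 0.1191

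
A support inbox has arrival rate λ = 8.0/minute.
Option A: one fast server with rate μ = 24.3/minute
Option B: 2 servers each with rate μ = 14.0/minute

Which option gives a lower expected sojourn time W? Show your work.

Option A: single server μ = 24.3 (M/M/1)
  ρ_A = 8.0/24.3 = 0.3292
  W_A = 1/(μ-λ) = 1/(24.3-8.0) = 1/16.30 = 0.06135

Option B: 2 servers μ = 14.0 (M/M/2)
  ρ_B = λ/(cμ) = 8.0/(2×14.0) = 0.2857
  Offered load a = λ/μ = cρ = 8.0/14.0 = 0.5714
  P₀ = [ Σₙ₌₀^1 aⁿ/n! + a^2/(2!(1-ρ)) ]⁻¹
  Σ = a^0/0! + a^1/1! = 1.0000 + 0.5714 = 1.5714
  a^2/(2!(1-ρ)) = 0.32653/(2 × 0.71429) = 0.2286
  P₀ = 1/(1.5714 + 0.2286) = 0.5556
  Lq = P₀·a^2·ρ / (2!(1-ρ)²) = 0.5556 × 0.3265 × 0.2857 / (2 × 0.5102) = 0.05079
  Wq_B = Lq/λ = 0.05079/8.0 = 0.006349
  W_B = Wq_B + 1/μ = 0.006349 + 0.07143 = 0.07778

Since W_A = 0.06135 < W_B = 0.07778, Option A (single fast server) has the shorter time in system.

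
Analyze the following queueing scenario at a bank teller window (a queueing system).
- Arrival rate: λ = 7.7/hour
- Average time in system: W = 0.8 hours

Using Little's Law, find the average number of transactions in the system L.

Little's Law: L = λW
L = 7.7 × 0.8 = 6.1600 transactions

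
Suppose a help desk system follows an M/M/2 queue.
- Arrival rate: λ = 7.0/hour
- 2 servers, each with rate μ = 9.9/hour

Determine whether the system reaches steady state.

Stability requires ρ = λ/(cμ) < 1
ρ = 7.0/(2 × 9.9) = 7.0/19.80 = 0.3535
Since 0.3535 < 1, the system is STABLE.
The servers are busy 35.35% of the time.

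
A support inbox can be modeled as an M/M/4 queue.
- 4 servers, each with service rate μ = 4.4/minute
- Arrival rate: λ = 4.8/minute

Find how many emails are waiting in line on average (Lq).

Traffic intensity: ρ = λ/(cμ) = 4.8/(4×4.4) = 0.2727
Since ρ = 0.2727 < 1, system is stable.
Offered load a = λ/μ = cρ = 4.8/4.4 = 1.0909
P₀ = [ Σₙ₌₀^3 aⁿ/n! + a^4/(4!(1-ρ)) ]⁻¹
Σ = a^0/0! + a^1/1! + a^2/2! + a^3/3! = 1.0000 + 1.0909 + 0.5950 + 0.2164 = 2.9023
a^4/(4!(1-ρ)) = 1.4163/(24 × 0.7273) = 0.08114
P₀ = 1/(2.9023 + 0.08114) = 0.3352
Lq = P₀·a^4·ρ / (4!(1-ρ)²) = 0.3352 × 1.4163 × 0.2727 / (24 × 0.5289) = 0.01020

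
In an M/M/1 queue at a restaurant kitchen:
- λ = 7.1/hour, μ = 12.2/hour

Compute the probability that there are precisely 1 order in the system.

ρ = λ/μ = 7.1/12.2 = 0.5820
P(n) = (1-ρ)ρⁿ
P(1) = (1-0.5820) × 0.5820^1
P(1) = 0.4180 × 0.5820
P(1) = 0.2433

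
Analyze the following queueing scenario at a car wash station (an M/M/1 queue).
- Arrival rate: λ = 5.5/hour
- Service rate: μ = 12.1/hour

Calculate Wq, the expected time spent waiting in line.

First, compute utilization: ρ = λ/μ = 5.5/12.1 = 0.4545
For M/M/1: Wq = λ/(μ(μ-λ))
Wq = 5.5/(12.1 × (12.1-5.5))
Wq = 5.5/(12.1 × 6.60)
Wq = 0.06887 hours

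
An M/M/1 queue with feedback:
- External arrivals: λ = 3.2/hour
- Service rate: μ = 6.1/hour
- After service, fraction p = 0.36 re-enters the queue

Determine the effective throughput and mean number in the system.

Effective arrival rate: λ_eff = λ/(1-p) = 3.2/(1-0.36) = 3.2/0.64 = 5.0000
ρ = λ_eff/μ = 5.0000/6.1 = 0.819672
L = ρ/(1-ρ) = 0.819672/(1-0.819672) = 4.5455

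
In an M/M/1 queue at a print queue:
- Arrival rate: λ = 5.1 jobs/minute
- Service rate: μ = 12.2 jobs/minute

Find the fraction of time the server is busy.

Server utilization: ρ = λ/μ
ρ = 5.1/12.2 = 0.4180
The server is busy 41.80% of the time.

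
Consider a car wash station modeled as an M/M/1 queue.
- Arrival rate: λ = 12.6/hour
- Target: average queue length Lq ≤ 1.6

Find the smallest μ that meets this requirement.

For M/M/1: Lq = λ²/(μ(μ-λ))
Need Lq ≤ 1.6, i.e. μ(μ-λ) ≥ λ²/1.6
μ² - 12.6μ - 158.76/1.6 ≥ 0  →  μ² - 12.6μ - 99.2250 ≥ 0
Quadratic formula (positive root): μ = [λ + √(λ² + 4×99.2250)]/2
Discriminant: 158.76 + 4×99.2250 = 555.6600, √555.6600 = 23.5724
μ ≥ (12.6 + 23.5724)/2 = 18.0862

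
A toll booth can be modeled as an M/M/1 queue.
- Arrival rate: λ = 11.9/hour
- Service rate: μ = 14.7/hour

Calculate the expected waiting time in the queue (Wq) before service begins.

First, compute utilization: ρ = λ/μ = 11.9/14.7 = 0.8095
For M/M/1: Wq = λ/(μ(μ-λ))
Wq = 11.9/(14.7 × (14.7-11.9))
Wq = 11.9/(14.7 × 2.80)
Wq = 0.2891 hours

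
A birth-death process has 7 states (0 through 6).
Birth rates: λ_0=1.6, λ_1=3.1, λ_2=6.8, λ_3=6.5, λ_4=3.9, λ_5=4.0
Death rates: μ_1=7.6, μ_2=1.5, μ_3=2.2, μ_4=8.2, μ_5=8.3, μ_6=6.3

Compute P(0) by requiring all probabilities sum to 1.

Ratios P(n)/P(0) = (λ₀···λₙ₋₁)/(μ₁···μₙ):
P(1)/P(0) = (1.6)/(7.6) = 0.21053
P(2)/P(0) = (1.6×3.1)/(7.6×1.5) = 0.43509
P(3)/P(0) = (1.6×3.1×6.8)/(7.6×1.5×2.2) = 1.3448
P(4)/P(0) = (1.6×3.1×6.8×6.5)/(7.6×1.5×2.2×8.2) = 1.0660
P(5)/P(0) = (1.6×3.1×6.8×6.5×3.9)/(7.6×1.5×2.2×8.2×8.3) = 0.50090
P(6)/P(0) = (1.6×3.1×6.8×6.5×3.9×4.0)/(7.6×1.5×2.2×8.2×8.3×6.3) = 0.31803

Normalization: ∑ P(n) = 1
P(0) × (1.0000 + 0.21053 + 0.43509 + 1.3448 + 1.0660 + 0.50090 + 0.31803) = 1
P(0) × 4.8754 = 1
P(0) = 1/4.8754 = 0.2051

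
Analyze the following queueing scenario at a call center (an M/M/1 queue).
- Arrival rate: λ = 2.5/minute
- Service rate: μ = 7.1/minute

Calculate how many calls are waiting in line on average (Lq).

ρ = λ/μ = 2.5/7.1 = 0.3521
For M/M/1: Lq = λ²/(μ(μ-λ))
Lq = 6.25/(7.1 × 4.60)
Lq = 0.1914 calls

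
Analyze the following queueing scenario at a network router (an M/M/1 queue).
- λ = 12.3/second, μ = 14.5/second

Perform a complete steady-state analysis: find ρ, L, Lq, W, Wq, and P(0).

Step 1: ρ = λ/μ = 12.3/14.5 = 0.8483
Step 2: L = λ/(μ-λ) = 12.3/2.20 = 5.5909
Step 3: Lq = λ²/(μ(μ-λ)) = 151.29/(14.5×2.20) = 4.7426
Step 4: W = 1/(μ-λ) = 1/2.20 = 0.454545
Step 5: Wq = λ/(μ(μ-λ)) = 12.3/(14.5×2.20) = 0.3856
Step 6: P(0) = 1-ρ = 0.1517
Verify: L = λW = 12.3×0.454545 = 5.5909 ✔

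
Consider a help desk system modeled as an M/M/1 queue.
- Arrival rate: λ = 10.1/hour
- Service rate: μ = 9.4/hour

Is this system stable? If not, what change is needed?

Stability requires ρ = λ/(cμ) < 1
ρ = 10.1/(1 × 9.4) = 10.1/9.40 = 1.0745
Since 1.0745 ≥ 1, the system is UNSTABLE.
Queue grows without bound. Need μ > λ = 10.1.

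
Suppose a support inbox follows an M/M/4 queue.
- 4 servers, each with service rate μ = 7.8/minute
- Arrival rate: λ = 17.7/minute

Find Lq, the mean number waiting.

Traffic intensity: ρ = λ/(cμ) = 17.7/(4×7.8) = 0.5673
Since ρ = 0.5673 < 1, system is stable.
Offered load a = λ/μ = cρ = 17.7/7.8 = 2.2692
P₀ = [ Σₙ₌₀^3 aⁿ/n! + a^4/(4!(1-ρ)) ]⁻¹
Σ = a^0/0! + a^1/1! + a^2/2! + a^3/3! = 1.00000 + 2.26923 + 2.57470 + 1.94753 = 7.7915
a^4/(4!(1-ρ)) = 26.5164/(24 × 0.4327) = 2.5534
P₀ = 1/(7.7915 + 2.5534) = 0.09667
Lq = P₀·a^4·ρ / (4!(1-ρ)²) = 0.096666 × 26.5164 × 0.56731 / (24 × 0.18722) = 0.3236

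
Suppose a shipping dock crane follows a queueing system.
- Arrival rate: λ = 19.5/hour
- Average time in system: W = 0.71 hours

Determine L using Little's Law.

Little's Law: L = λW
L = 19.5 × 0.71 = 13.8450 containers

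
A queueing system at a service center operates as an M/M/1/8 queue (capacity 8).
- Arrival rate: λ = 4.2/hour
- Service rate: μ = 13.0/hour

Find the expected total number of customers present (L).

ρ = λ/μ = 4.2/13.0 = 0.323077
P₀ = (1-ρ)/(1-ρ^(K+1)) = (1-0.323077)/(1-0.323077^9) = 0.6769/1.0000 = 0.6769
P_K = P₀×ρ^K = 0.6769 × 0.323077^8 = 0.6769 × 0.0001187 = 0.00008035
L = ρ[1 - (K+1)ρ^K + Kρ^(K+1)] / [(1-ρ)(1-ρ^(K+1))]
L = 0.323077 × (1 - 9×0.0001187 + 8×0.00003835) / ((1 - 0.323077) × (1 - 0.00003835)) = 0.4769 customers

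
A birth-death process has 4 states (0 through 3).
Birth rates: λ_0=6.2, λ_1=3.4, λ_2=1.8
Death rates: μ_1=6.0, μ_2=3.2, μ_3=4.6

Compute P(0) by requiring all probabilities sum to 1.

Ratios P(n)/P(0) = (λ₀···λₙ₋₁)/(μ₁···μₙ):
P(1)/P(0) = (6.2)/(6.0) = 1.03333
P(2)/P(0) = (6.2×3.4)/(6.0×3.2) = 1.09792
P(3)/P(0) = (6.2×3.4×1.8)/(6.0×3.2×4.6) = 0.429620

Normalization: ∑ P(n) = 1
P(0) × (1.00000 + 1.03333 + 1.09792 + 0.429620) = 1
P(0) × 3.5609 = 1
P(0) = 1/3.5609 = 0.2808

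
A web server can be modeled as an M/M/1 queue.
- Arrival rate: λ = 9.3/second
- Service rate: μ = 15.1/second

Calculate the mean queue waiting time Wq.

First, compute utilization: ρ = λ/μ = 9.3/15.1 = 0.6159
For M/M/1: Wq = λ/(μ(μ-λ))
Wq = 9.3/(15.1 × (15.1-9.3))
Wq = 9.3/(15.1 × 5.80)
Wq = 0.1062 seconds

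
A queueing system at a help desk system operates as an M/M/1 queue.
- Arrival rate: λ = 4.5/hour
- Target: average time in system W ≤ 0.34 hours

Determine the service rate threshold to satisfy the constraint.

For M/M/1: W = 1/(μ-λ)
Need W ≤ 0.34, so 1/(μ-λ) ≤ 0.34
μ - λ ≥ 1/0.34 = 2.9412
μ ≥ 4.5 + 2.9412 = 7.4412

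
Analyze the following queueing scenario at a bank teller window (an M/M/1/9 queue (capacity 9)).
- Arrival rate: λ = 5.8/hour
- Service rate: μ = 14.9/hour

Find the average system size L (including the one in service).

ρ = λ/μ = 5.8/14.9 = 0.38926
P₀ = (1-ρ)/(1-ρ^(K+1)) = (1-0.38926)/(1-0.38926^10) = 0.6107/0.9999 = 0.6108
P_K = P₀×ρ^K = 0.6108 × 0.38926^9 = 0.6108 × 0.0002052 = 0.0001253
L = ρ[1 - (K+1)ρ^K + Kρ^(K+1)] / [(1-ρ)(1-ρ^(K+1))]
L = 0.38926 × (1 - 10×0.0002052 + 9×0.00007987) / ((1 - 0.38926) × (1 - 0.00007987)) = 0.6366 transactions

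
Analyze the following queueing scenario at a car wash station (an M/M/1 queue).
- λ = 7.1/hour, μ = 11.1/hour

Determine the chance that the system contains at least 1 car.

ρ = λ/μ = 7.1/11.1 = 0.6396
P(N ≥ n) = ρⁿ
P(N ≥ 1) = 0.6396^1
P(N ≥ 1) = 0.6396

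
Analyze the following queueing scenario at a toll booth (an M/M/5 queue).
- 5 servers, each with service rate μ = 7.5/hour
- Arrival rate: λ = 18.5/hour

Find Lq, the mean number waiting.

Traffic intensity: ρ = λ/(cμ) = 18.5/(5×7.5) = 0.4933
Since ρ = 0.4933 < 1, system is stable.
Offered load a = λ/μ = cρ = 18.5/7.5 = 2.4667
P₀ = [ Σₙ₌₀^4 aⁿ/n! + a^5/(5!(1-ρ)) ]⁻¹
Σ = a^0/0! + a^1/1! + a^2/2! + a^3/3! + a^4/4! = 1.0000 + 2.4667 + 3.0422 + 2.5014 + 1.5425 = 10.5528
a^5/(5!(1-ρ)) = 91.3171/(120 × 0.50667) = 1.5019
P₀ = 1/(10.5528 + 1.5019) = 0.08296
Lq = P₀·a^5·ρ / (5!(1-ρ)²) = 0.08296 × 91.3171 × 0.4933 / (120 × 0.2567) = 0.1213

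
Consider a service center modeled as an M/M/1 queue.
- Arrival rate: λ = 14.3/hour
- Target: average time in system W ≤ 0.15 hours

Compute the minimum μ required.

For M/M/1: W = 1/(μ-λ)
Need W ≤ 0.15, so 1/(μ-λ) ≤ 0.15
μ - λ ≥ 1/0.15 = 6.6667
μ ≥ 14.3 + 6.6667 = 20.9667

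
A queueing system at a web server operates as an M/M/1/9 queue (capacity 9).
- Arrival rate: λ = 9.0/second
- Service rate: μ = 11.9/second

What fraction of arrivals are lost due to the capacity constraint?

ρ = λ/μ = 9.0/11.9 = 0.7563
P₀ = (1-ρ)/(1-ρ^(K+1)) = (1-0.7563)/(1-0.7563^10) = 0.2437/0.9388 = 0.2596
P_K = P₀×ρ^K = 0.2596 × 0.7563^9 = 0.2596 × 0.08096 = 0.02102
Blocking probability = 2.10%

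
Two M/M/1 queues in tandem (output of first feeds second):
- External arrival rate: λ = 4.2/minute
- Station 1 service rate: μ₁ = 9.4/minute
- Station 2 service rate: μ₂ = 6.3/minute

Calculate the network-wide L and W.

By Jackson's theorem, each station behaves as independent M/M/1.
Station 1: ρ₁ = 4.2/9.4 = 0.4468, L₁ = ρ₁/(1-ρ₁) = λ/(μ₁-λ) = 4.2/5.20 = 0.8077
Station 2: ρ₂ = 4.2/6.3 = 0.6667, L₂ = ρ₂/(1-ρ₂) = λ/(μ₂-λ) = 4.2/2.10 = 2.0000
Total: L = L₁ + L₂ = 0.8077 + 2.0000 = 2.8077
W = L/λ = 2.8077/4.2 = 0.6685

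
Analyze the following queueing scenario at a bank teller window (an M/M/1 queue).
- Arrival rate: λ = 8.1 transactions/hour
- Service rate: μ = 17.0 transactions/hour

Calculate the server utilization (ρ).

Server utilization: ρ = λ/μ
ρ = 8.1/17.0 = 0.4765
The server is busy 47.65% of the time.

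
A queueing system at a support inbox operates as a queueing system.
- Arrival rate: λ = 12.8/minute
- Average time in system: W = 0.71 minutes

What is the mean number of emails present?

Little's Law: L = λW
L = 12.8 × 0.71 = 9.0880 emails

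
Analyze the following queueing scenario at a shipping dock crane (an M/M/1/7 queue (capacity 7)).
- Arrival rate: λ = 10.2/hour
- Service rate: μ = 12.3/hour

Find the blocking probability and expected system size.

ρ = λ/μ = 10.2/12.3 = 0.82927
P₀ = (1-ρ)/(1-ρ^(K+1)) = (1-0.82927)/(1-0.82927^8) = 0.1707/0.7764 = 0.2199
P_K = P₀×ρ^K = 0.2199 × 0.82927^7 = 0.2199 × 0.2697 = 0.05931
Blocking probability P_7 = 0.05931 (5.93%)
L = ρ[1 - (K+1)ρ^K + Kρ^(K+1)] / [(1-ρ)(1-ρ^(K+1))]
L = 0.82927 × (1 - 8×0.269694 + 7×0.223649) / ((1 - 0.82927) × (1 - 0.223649)) = 2.5526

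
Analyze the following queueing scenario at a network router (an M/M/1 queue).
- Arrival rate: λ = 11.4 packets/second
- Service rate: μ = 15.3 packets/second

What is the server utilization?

Server utilization: ρ = λ/μ
ρ = 11.4/15.3 = 0.7451
The server is busy 74.51% of the time.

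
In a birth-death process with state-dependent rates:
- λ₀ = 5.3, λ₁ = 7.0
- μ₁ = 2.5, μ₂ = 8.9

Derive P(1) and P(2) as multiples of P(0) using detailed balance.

Balance equations:
State 0: λ₀P₀ = μ₁P₁ → P₁ = (λ₀/μ₁)P₀ = (5.3/2.5)P₀ = 2.1200P₀
State 1: P₂ = (λ₀λ₁)/(μ₁μ₂)P₀ = (5.3×7.0)/(2.5×8.9)P₀ = 1.6674P₀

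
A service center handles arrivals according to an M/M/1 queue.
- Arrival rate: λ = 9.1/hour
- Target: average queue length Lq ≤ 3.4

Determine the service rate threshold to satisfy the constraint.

For M/M/1: Lq = λ²/(μ(μ-λ))
Need Lq ≤ 3.4, i.e. μ(μ-λ) ≥ λ²/3.4
μ² - 9.1μ - 82.81/3.4 ≥ 0  →  μ² - 9.1μ - 24.35588 ≥ 0
Quadratic formula (positive root): μ = [λ + √(λ² + 4×24.35588)]/2
Discriminant: 82.81 + 4×24.35588 = 180.2335, √180.2335 = 13.4251
μ ≥ (9.1 + 13.4251)/2 = 11.2626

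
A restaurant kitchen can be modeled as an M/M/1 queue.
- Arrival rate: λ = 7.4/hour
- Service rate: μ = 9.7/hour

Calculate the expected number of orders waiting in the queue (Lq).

ρ = λ/μ = 7.4/9.7 = 0.7629
For M/M/1: Lq = λ²/(μ(μ-λ))
Lq = 54.76/(9.7 × 2.30)
Lq = 2.4545 orders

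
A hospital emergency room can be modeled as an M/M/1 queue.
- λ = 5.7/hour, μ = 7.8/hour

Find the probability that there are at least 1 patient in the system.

ρ = λ/μ = 5.7/7.8 = 0.7308
P(N ≥ n) = ρⁿ
P(N ≥ 1) = 0.7308^1
P(N ≥ 1) = 0.7308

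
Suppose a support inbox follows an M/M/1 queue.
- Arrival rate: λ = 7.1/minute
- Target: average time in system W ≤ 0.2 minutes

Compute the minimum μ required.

For M/M/1: W = 1/(μ-λ)
Need W ≤ 0.2, so 1/(μ-λ) ≤ 0.2
μ - λ ≥ 1/0.2 = 5.0000
μ ≥ 7.1 + 5.0000 = 12.1000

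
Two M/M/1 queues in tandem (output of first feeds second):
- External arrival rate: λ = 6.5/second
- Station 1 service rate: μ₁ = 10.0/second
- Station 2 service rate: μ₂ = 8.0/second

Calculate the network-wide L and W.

By Jackson's theorem, each station behaves as independent M/M/1.
Station 1: ρ₁ = 6.5/10.0 = 0.6500, L₁ = ρ₁/(1-ρ₁) = λ/(μ₁-λ) = 6.5/3.50 = 1.85714
Station 2: ρ₂ = 6.5/8.0 = 0.8125, L₂ = ρ₂/(1-ρ₂) = λ/(μ₂-λ) = 6.5/1.50 = 4.33333
Total: L = L₁ + L₂ = 1.85714 + 4.33333 = 6.1905
W = L/λ = 6.1905/6.5 = 0.9524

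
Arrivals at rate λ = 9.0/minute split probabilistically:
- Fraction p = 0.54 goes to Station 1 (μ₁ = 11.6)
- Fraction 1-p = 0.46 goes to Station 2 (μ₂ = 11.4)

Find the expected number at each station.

Effective rates: λ₁ = 9.0×0.54 = 4.86, λ₂ = 9.0×0.46 = 4.14
Station 1: ρ₁ = 4.86/11.6 = 0.41897, L₁ = ρ₁/(1-ρ₁) = 0.41897/(1-0.41897) = 0.7211
Station 2: ρ₂ = 4.14/11.4 = 0.363158, L₂ = ρ₂/(1-ρ₂) = 0.363158/(1-0.363158) = 0.5702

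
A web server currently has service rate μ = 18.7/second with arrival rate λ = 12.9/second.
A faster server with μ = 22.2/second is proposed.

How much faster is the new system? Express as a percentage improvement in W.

System 1: ρ₁ = 12.9/18.7 = 0.6898, W₁ = 1/(18.7-12.9) = 0.17241
System 2: ρ₂ = 12.9/22.2 = 0.5811, W₂ = 1/(22.2-12.9) = 0.10753
Improvement: (W₁-W₂)/W₁ = (0.17241-0.10753)/0.17241 = 37.63%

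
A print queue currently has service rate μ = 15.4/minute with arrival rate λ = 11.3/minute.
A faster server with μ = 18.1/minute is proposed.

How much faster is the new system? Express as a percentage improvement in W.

System 1: ρ₁ = 11.3/15.4 = 0.7338, W₁ = 1/(15.4-11.3) = 0.243902
System 2: ρ₂ = 11.3/18.1 = 0.6243, W₂ = 1/(18.1-11.3) = 0.147059
Improvement: (W₁-W₂)/W₁ = (0.243902-0.147059)/0.243902 = 39.71%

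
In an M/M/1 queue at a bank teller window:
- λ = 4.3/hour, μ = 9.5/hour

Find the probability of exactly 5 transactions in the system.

ρ = λ/μ = 4.3/9.5 = 0.4526
P(n) = (1-ρ)ρⁿ
P(5) = (1-0.4526) × 0.4526^5
P(5) = 0.5474 × 0.01899
P(5) = 0.01040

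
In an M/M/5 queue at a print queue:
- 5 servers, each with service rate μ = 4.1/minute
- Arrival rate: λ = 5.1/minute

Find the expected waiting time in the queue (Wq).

Traffic intensity: ρ = λ/(cμ) = 5.1/(5×4.1) = 0.2488
Since ρ = 0.2488 < 1, system is stable.
Offered load a = λ/μ = cρ = 5.1/4.1 = 1.2439
P₀ = [ Σₙ₌₀^4 aⁿ/n! + a^5/(5!(1-ρ)) ]⁻¹
Σ = a^0/0! + a^1/1! + a^2/2! + a^3/3! + a^4/4! = 1.0000 + 1.2439 + 0.7736 + 0.3208 + 0.09975 = 3.4381
a^5/(5!(1-ρ)) = 2.9780/(120 × 0.7512) = 0.03304
P₀ = 1/(3.4381 + 0.03304) = 0.2881
Lq = P₀·a^5·ρ / (5!(1-ρ)²) = 0.2881 × 2.9780 × 0.2488 / (120 × 0.5643) = 0.003152
Wq = Lq/λ = 0.003152/5.1 = 0.0006180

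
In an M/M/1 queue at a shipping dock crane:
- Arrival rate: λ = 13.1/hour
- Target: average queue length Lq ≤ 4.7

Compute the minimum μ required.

For M/M/1: Lq = λ²/(μ(μ-λ))
Need Lq ≤ 4.7, i.e. μ(μ-λ) ≥ λ²/4.7
μ² - 13.1μ - 171.61/4.7 ≥ 0  →  μ² - 13.1μ - 36.51277 ≥ 0
Quadratic formula (positive root): μ = [λ + √(λ² + 4×36.51277)]/2
Discriminant: 171.61 + 4×36.51277 = 317.6611, √317.6611 = 17.8230
μ ≥ (13.1 + 17.8230)/2 = 15.4615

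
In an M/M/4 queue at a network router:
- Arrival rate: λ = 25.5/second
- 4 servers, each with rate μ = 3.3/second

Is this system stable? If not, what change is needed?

Stability requires ρ = λ/(cμ) < 1
ρ = 25.5/(4 × 3.3) = 25.5/13.20 = 1.9318
Since 1.9318 ≥ 1, the system is UNSTABLE.
Need c > λ/μ = 25.5/3.3 = 7.73.
Minimum servers needed: c = 8.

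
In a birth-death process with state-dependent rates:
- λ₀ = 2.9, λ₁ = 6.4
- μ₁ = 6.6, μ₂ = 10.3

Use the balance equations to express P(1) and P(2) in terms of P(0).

Balance equations:
State 0: λ₀P₀ = μ₁P₁ → P₁ = (λ₀/μ₁)P₀ = (2.9/6.6)P₀ = 0.4394P₀
State 1: P₂ = (λ₀λ₁)/(μ₁μ₂)P₀ = (2.9×6.4)/(6.6×10.3)P₀ = 0.2730P₀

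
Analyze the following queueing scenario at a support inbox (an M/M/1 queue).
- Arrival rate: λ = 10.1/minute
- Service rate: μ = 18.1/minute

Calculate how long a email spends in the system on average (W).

First, compute utilization: ρ = λ/μ = 10.1/18.1 = 0.5580
For M/M/1: W = 1/(μ-λ)
W = 1/(18.1-10.1) = 1/8.00
W = 0.1250 minutes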